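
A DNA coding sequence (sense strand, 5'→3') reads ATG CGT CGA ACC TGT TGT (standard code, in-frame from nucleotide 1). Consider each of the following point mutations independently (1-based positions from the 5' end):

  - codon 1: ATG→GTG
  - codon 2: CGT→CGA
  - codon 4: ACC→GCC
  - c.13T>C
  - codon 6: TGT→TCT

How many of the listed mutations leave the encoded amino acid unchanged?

1

Codon 1: ATG (Met) → GTG (Val) — missense.
Codon 2: CGT (Arg) → CGA (Arg) — synonymous.
Codon 4: ACC (Thr) → GCC (Ala) — missense.
Codon 5: TGT (Cys) → CGT (Arg) — missense.
Codon 6: TGT (Cys) → TCT (Ser) — missense.
Synonymous: 1 of 5.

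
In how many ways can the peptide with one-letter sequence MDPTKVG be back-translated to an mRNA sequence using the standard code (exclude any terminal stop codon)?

1024

Met: 1 codon.
Asp: 2 codons.
Pro: 4 codons.
Thr: 4 codons.
Lys: 2 codons.
Val: 4 codons.
Gly: 4 codons.
1 × 2 × 4 × 4 × 2 × 4 × 4 = 1024.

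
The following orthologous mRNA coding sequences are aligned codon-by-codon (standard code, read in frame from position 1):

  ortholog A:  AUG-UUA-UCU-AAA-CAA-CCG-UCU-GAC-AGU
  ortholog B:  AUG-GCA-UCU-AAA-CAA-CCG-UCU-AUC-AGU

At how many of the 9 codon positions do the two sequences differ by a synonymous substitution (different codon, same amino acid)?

0

Codon 1: AUG Met / AUG Met — identical.
Codon 2: UUA Leu / GCA Ala — nonsynonymous.
Codon 3: UCU Ser / UCU Ser — identical.
Codon 4: AAA Lys / AAA Lys — identical.
Codon 5: CAA Gln / CAA Gln — identical.
Codon 6: CCG Pro / CCG Pro — identical.
Codon 7: UCU Ser / UCU Ser — identical.
Codon 8: GAC Asp / AUC Ile — nonsynonymous.
Codon 9: AGU Ser / AGU Ser — identical.
Synonymous differences: 0.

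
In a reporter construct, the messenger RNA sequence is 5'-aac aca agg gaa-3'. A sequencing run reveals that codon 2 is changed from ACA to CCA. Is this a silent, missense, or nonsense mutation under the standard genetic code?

missense

Position 4 falls in codon 2: ACA → Thr.
After the substitution the codon is CCA → Pro.
Thr ≠ Pro, so this is a missense mutation.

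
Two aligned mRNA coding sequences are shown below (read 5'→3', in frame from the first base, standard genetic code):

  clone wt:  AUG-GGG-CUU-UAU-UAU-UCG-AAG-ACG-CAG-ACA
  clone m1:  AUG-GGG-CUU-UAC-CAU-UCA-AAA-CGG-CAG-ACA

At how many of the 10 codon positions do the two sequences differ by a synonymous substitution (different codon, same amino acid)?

3

Codon 1: AUG Met / AUG Met — identical.
Codon 2: GGG Gly / GGG Gly — identical.
Codon 3: CUU Leu / CUU Leu — identical.
Codon 4: UAU Tyr / UAC Tyr — synonymous.
Codon 5: UAU Tyr / CAU His — nonsynonymous.
Codon 6: UCG Ser / UCA Ser — synonymous.
Codon 7: AAG Lys / AAA Lys — synonymous.
Codon 8: ACG Thr / CGG Arg — nonsynonymous.
Codon 9: CAG Gln / CAG Gln — identical.
Codon 10: ACA Thr / ACA Thr — identical.
Synonymous differences: 3.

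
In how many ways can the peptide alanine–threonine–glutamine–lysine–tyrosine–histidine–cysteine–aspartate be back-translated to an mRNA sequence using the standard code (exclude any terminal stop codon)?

1024

Ala: 4 codons.
Thr: 4 codons.
Gln: 2 codons.
Lys: 2 codons.
Tyr: 2 codons.
His: 2 codons.
Cys: 2 codons.
Asp: 2 codons.
4 × 4 × 2 × 2 × 2 × 2 × 2 × 2 = 1024.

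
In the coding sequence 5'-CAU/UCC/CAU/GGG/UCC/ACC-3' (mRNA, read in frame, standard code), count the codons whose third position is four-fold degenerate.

Codon 1 CAU (His): third position 2-fold.
Codon 2 UCC (Ser): third position 4-fold.
Codon 3 CAU (His): third position 2-fold.
Codon 4 GGG (Gly): third position 4-fold.
Codon 5 UCC (Ser): third position 4-fold.
Codon 6 ACC (Thr): third position 4-fold.
Four-fold degenerate third positions: 4.

4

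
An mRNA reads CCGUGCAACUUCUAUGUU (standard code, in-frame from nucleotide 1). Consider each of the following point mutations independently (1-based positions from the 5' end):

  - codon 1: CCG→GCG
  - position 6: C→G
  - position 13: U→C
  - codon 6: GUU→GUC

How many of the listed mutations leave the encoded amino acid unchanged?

1

Codon 1: CCG (Pro) → GCG (Ala) — missense.
Codon 2: UGC (Cys) → UGG (Trp) — missense.
Codon 5: UAU (Tyr) → CAU (His) — missense.
Codon 6: GUU (Val) → GUC (Val) — synonymous.
Synonymous: 1 of 4.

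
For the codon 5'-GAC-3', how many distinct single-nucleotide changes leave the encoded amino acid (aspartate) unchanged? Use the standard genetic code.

Position 1: none → 0 synonymous.
Position 2: none → 0 synonymous.
Position 3: GAT → 1 synonymous.
Total: 0 + 0 + 1 = 1.

1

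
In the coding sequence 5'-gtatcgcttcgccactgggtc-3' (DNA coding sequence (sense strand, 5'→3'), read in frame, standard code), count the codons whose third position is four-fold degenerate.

Codon 1 GTA (Val): third position 4-fold.
Codon 2 TCG (Ser): third position 4-fold.
Codon 3 CTT (Leu): third position 4-fold.
Codon 4 CGC (Arg): third position 4-fold.
Codon 5 CAC (His): third position 2-fold.
Codon 6 TGG (Trp): third position 1-fold.
Codon 7 GTC (Val): third position 4-fold.
Four-fold degenerate third positions: 5.

5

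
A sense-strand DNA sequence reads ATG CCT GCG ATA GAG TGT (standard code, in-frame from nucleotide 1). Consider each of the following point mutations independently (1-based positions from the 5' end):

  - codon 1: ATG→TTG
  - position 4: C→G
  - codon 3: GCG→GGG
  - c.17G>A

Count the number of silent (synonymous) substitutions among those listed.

0

Codon 1: ATG (Met) → TTG (Leu) — missense.
Codon 2: CCT (Pro) → GCT (Ala) — missense.
Codon 3: GCG (Ala) → GGG (Gly) — missense.
Codon 6: TGT (Cys) → TAT (Tyr) — missense.
Synonymous: 0 of 4.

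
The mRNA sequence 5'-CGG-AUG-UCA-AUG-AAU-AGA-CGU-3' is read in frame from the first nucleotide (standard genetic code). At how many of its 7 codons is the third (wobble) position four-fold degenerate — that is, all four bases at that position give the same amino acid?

Codon 1 CGG (Arg): third position 4-fold.
Codon 2 AUG (Met): third position 1-fold.
Codon 3 UCA (Ser): third position 4-fold.
Codon 4 AUG (Met): third position 1-fold.
Codon 5 AAU (Asn): third position 2-fold.
Codon 6 AGA (Arg): third position 2-fold.
Codon 7 CGU (Arg): third position 4-fold.
Four-fold degenerate third positions: 3.

3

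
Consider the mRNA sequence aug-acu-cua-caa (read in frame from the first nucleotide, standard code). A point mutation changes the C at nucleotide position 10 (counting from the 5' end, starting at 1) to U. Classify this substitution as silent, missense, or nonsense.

Position 10 falls in codon 4: CAA → Gln.
After the substitution the codon is UAA → Stop.
The new codon is a stop codon, so this is a nonsense mutation.

nonsense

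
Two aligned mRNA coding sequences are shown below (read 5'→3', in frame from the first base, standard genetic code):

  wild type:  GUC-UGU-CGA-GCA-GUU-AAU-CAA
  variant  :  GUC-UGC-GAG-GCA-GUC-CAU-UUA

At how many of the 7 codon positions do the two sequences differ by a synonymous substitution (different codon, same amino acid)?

2

Codon 1: GUC Val / GUC Val — identical.
Codon 2: UGU Cys / UGC Cys — synonymous.
Codon 3: CGA Arg / GAG Glu — nonsynonymous.
Codon 4: GCA Ala / GCA Ala — identical.
Codon 5: GUU Val / GUC Val — synonymous.
Codon 6: AAU Asn / CAU His — nonsynonymous.
Codon 7: CAA Gln / UUA Leu — nonsynonymous.
Synonymous differences: 2.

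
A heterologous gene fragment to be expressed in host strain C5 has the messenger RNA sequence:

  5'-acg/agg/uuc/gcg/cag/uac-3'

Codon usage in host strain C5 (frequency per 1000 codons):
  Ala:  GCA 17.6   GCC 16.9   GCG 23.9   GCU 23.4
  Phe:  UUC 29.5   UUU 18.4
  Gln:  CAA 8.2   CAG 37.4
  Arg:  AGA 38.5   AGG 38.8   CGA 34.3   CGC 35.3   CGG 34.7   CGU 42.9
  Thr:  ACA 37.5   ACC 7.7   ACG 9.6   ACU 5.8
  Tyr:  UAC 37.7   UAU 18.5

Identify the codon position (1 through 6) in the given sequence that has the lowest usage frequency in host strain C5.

Codon 1 ACG (Thr): 9.6 per 1000.
Codon 2 AGG (Arg): 38.8 per 1000.
Codon 3 UUC (Phe): 29.5 per 1000.
Codon 4 GCG (Ala): 23.9 per 1000.
Codon 5 CAG (Gln): 37.4 per 1000.
Codon 6 UAC (Tyr): 37.7 per 1000.
Lowest frequency is 9.6 at codon 1.

1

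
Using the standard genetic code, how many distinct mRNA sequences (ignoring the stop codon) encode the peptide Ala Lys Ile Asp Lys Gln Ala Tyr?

1536

Ala: 4 codons.
Lys: 2 codons.
Ile: 3 codons.
Asp: 2 codons.
Lys: 2 codons.
Gln: 2 codons.
Ala: 4 codons.
Tyr: 2 codons.
4 × 2 × 3 × 2 × 2 × 2 × 4 × 2 = 1536.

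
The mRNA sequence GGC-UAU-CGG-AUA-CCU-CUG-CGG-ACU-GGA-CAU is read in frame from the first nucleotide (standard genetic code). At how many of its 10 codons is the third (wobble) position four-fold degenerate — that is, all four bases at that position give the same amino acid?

7

Codon 1 GGC (Gly): third position 4-fold.
Codon 2 UAU (Tyr): third position 2-fold.
Codon 3 CGG (Arg): third position 4-fold.
Codon 4 AUA (Ile): third position 3-fold.
Codon 5 CCU (Pro): third position 4-fold.
Codon 6 CUG (Leu): third position 4-fold.
Codon 7 CGG (Arg): third position 4-fold.
Codon 8 ACU (Thr): third position 4-fold.
Codon 9 GGA (Gly): third position 4-fold.
Codon 10 CAU (His): third position 2-fold.
Four-fold degenerate third positions: 7.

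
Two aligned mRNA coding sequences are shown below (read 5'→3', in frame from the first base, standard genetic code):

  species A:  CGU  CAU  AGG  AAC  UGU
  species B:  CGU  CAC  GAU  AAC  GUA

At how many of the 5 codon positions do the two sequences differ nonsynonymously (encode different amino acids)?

Codon 1: CGU Arg / CGU Arg — identical.
Codon 2: CAU His / CAC His — synonymous.
Codon 3: AGG Arg / GAU Asp — nonsynonymous.
Codon 4: AAC Asn / AAC Asn — identical.
Codon 5: UGU Cys / GUA Val — nonsynonymous.
Nonsynonymous differences: 2.

2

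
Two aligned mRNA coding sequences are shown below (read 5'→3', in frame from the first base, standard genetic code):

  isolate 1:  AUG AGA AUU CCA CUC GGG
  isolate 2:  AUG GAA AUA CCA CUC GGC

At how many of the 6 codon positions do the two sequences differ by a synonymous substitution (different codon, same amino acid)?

2

Codon 1: AUG Met / AUG Met — identical.
Codon 2: AGA Arg / GAA Glu — nonsynonymous.
Codon 3: AUU Ile / AUA Ile — synonymous.
Codon 4: CCA Pro / CCA Pro — identical.
Codon 5: CUC Leu / CUC Leu — identical.
Codon 6: GGG Gly / GGC Gly — synonymous.
Synonymous differences: 2.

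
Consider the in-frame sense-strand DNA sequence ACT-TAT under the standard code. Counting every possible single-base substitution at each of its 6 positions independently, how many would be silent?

4

Codon 1 (ACT, Thr): 3 synonymous substitutions.
Codon 2 (TAT, Tyr): 1 synonymous substitution.
Total: 3 + 1 = 4.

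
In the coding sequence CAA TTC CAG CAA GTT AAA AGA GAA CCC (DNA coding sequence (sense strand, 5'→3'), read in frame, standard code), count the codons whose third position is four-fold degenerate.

2

Codon 1 CAA (Gln): third position 2-fold.
Codon 2 TTC (Phe): third position 2-fold.
Codon 3 CAG (Gln): third position 2-fold.
Codon 4 CAA (Gln): third position 2-fold.
Codon 5 GTT (Val): third position 4-fold.
Codon 6 AAA (Lys): third position 2-fold.
Codon 7 AGA (Arg): third position 2-fold.
Codon 8 GAA (Glu): third position 2-fold.
Codon 9 CCC (Pro): third position 4-fold.
Four-fold degenerate third positions: 2.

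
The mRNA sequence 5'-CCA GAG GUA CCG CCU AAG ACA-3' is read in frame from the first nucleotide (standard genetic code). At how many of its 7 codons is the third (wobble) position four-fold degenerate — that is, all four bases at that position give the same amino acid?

Codon 1 CCA (Pro): third position 4-fold.
Codon 2 GAG (Glu): third position 2-fold.
Codon 3 GUA (Val): third position 4-fold.
Codon 4 CCG (Pro): third position 4-fold.
Codon 5 CCU (Pro): third position 4-fold.
Codon 6 AAG (Lys): third position 2-fold.
Codon 7 ACA (Thr): third position 4-fold.
Four-fold degenerate third positions: 5.

5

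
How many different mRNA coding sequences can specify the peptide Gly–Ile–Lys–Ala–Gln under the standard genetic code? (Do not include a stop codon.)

Gly: 4 codons.
Ile: 3 codons.
Lys: 2 codons.
Ala: 4 codons.
Gln: 2 codons.
4 × 3 × 2 × 4 × 2 = 192.

192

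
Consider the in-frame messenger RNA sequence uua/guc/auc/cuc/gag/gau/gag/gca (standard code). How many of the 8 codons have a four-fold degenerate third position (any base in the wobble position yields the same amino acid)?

3

Codon 1 UUA (Leu): third position 2-fold.
Codon 2 GUC (Val): third position 4-fold.
Codon 3 AUC (Ile): third position 3-fold.
Codon 4 CUC (Leu): third position 4-fold.
Codon 5 GAG (Glu): third position 2-fold.
Codon 6 GAU (Asp): third position 2-fold.
Codon 7 GAG (Glu): third position 2-fold.
Codon 8 GCA (Ala): third position 4-fold.
Four-fold degenerate third positions: 3.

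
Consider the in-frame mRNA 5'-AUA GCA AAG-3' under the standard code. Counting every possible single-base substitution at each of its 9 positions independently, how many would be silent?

Codon 1 (AUA, Ile): 2 synonymous substitutions.
Codon 2 (GCA, Ala): 3 synonymous substitutions.
Codon 3 (AAG, Lys): 1 synonymous substitution.
Total: 2 + 3 + 1 = 6.

6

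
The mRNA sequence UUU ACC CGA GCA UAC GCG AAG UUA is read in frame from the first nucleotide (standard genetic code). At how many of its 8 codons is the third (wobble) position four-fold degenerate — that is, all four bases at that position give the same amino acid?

Codon 1 UUU (Phe): third position 2-fold.
Codon 2 ACC (Thr): third position 4-fold.
Codon 3 CGA (Arg): third position 4-fold.
Codon 4 GCA (Ala): third position 4-fold.
Codon 5 UAC (Tyr): third position 2-fold.
Codon 6 GCG (Ala): third position 4-fold.
Codon 7 AAG (Lys): third position 2-fold.
Codon 8 UUA (Leu): third position 2-fold.
Four-fold degenerate third positions: 4.

4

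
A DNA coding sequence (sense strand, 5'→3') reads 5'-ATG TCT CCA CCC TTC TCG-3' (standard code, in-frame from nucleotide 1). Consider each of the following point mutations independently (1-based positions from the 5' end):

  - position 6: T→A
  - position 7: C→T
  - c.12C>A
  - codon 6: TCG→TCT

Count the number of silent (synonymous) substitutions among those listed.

Codon 2: TCT (Ser) → TCA (Ser) — synonymous.
Codon 3: CCA (Pro) → TCA (Ser) — missense.
Codon 4: CCC (Pro) → CCA (Pro) — synonymous.
Codon 6: TCG (Ser) → TCT (Ser) — synonymous.
Synonymous: 3 of 4.

3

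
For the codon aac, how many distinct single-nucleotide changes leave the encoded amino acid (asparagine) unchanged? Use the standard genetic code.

1

Position 1: none → 0 synonymous.
Position 2: none → 0 synonymous.
Position 3: AAU → 1 synonymous.
Total: 0 + 0 + 1 = 1.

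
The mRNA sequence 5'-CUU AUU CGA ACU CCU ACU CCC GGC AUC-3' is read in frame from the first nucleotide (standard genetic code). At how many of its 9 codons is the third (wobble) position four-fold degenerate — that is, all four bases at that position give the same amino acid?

Codon 1 CUU (Leu): third position 4-fold.
Codon 2 AUU (Ile): third position 3-fold.
Codon 3 CGA (Arg): third position 4-fold.
Codon 4 ACU (Thr): third position 4-fold.
Codon 5 CCU (Pro): third position 4-fold.
Codon 6 ACU (Thr): third position 4-fold.
Codon 7 CCC (Pro): third position 4-fold.
Codon 8 GGC (Gly): third position 4-fold.
Codon 9 AUC (Ile): third position 3-fold.
Four-fold degenerate third positions: 7.

7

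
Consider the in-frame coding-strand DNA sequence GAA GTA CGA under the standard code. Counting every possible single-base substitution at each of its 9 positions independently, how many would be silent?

Codon 1 (GAA, Glu): 1 synonymous substitution.
Codon 2 (GTA, Val): 3 synonymous substitutions.
Codon 3 (CGA, Arg): 4 synonymous substitutions.
Total: 1 + 3 + 4 = 8.

8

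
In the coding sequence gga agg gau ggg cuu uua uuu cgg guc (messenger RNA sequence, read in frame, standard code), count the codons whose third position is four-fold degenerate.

Codon 1 GGA (Gly): third position 4-fold.
Codon 2 AGG (Arg): third position 2-fold.
Codon 3 GAU (Asp): third position 2-fold.
Codon 4 GGG (Gly): third position 4-fold.
Codon 5 CUU (Leu): third position 4-fold.
Codon 6 UUA (Leu): third position 2-fold.
Codon 7 UUU (Phe): third position 2-fold.
Codon 8 CGG (Arg): third position 4-fold.
Codon 9 GUC (Val): third position 4-fold.
Four-fold degenerate third positions: 5.

5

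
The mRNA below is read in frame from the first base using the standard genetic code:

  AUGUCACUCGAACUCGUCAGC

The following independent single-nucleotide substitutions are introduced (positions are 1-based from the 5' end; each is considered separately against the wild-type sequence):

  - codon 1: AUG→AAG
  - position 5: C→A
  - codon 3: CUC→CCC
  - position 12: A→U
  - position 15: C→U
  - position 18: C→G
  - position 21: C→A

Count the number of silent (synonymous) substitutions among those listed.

2

Codon 1: AUG (Met) → AAG (Lys) — missense.
Codon 2: UCA (Ser) → UAA (Stop) — nonsense.
Codon 3: CUC (Leu) → CCC (Pro) — missense.
Codon 4: GAA (Glu) → GAU (Asp) — missense.
Codon 5: CUC (Leu) → CUU (Leu) — synonymous.
Codon 6: GUC (Val) → GUG (Val) — synonymous.
Codon 7: AGC (Ser) → AGA (Arg) — missense.
Synonymous: 2 of 7.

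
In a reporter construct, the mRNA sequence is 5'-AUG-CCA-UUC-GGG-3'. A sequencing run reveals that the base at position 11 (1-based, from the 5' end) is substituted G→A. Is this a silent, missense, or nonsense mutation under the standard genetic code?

Position 11 falls in codon 4: GGG → Gly.
After the substitution the codon is GAG → Glu.
Gly ≠ Glu, so this is a missense mutation.

missense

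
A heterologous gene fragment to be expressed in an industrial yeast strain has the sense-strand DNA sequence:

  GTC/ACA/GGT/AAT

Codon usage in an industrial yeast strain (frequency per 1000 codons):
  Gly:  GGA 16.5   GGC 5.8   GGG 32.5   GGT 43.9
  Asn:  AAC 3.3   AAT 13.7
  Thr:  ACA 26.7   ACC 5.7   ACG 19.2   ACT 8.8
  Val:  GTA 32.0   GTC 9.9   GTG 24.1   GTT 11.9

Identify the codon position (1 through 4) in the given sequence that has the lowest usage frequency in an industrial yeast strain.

1

Codon 1 GTC (Val): 9.9 per 1000.
Codon 2 ACA (Thr): 26.7 per 1000.
Codon 3 GGT (Gly): 43.9 per 1000.
Codon 4 AAT (Asn): 13.7 per 1000.
Lowest frequency is 9.9 at codon 1.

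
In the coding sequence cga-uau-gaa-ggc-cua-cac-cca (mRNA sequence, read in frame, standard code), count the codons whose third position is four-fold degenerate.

4

Codon 1 CGA (Arg): third position 4-fold.
Codon 2 UAU (Tyr): third position 2-fold.
Codon 3 GAA (Glu): third position 2-fold.
Codon 4 GGC (Gly): third position 4-fold.
Codon 5 CUA (Leu): third position 4-fold.
Codon 6 CAC (His): third position 2-fold.
Codon 7 CCA (Pro): third position 4-fold.
Four-fold degenerate third positions: 4.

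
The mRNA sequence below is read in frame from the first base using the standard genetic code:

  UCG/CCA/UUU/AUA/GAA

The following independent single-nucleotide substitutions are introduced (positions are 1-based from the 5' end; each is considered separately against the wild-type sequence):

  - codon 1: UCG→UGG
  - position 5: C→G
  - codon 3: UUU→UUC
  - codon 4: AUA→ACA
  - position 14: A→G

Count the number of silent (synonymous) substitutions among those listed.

Codon 1: UCG (Ser) → UGG (Trp) — missense.
Codon 2: CCA (Pro) → CGA (Arg) — missense.
Codon 3: UUU (Phe) → UUC (Phe) — synonymous.
Codon 4: AUA (Ile) → ACA (Thr) — missense.
Codon 5: GAA (Glu) → GGA (Gly) — missense.
Synonymous: 1 of 5.

1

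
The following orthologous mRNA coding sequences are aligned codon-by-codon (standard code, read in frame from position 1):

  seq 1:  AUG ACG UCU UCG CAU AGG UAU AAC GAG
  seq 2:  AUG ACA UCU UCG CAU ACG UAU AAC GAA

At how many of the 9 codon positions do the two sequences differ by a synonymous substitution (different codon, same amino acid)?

2

Codon 1: AUG Met / AUG Met — identical.
Codon 2: ACG Thr / ACA Thr — synonymous.
Codon 3: UCU Ser / UCU Ser — identical.
Codon 4: UCG Ser / UCG Ser — identical.
Codon 5: CAU His / CAU His — identical.
Codon 6: AGG Arg / ACG Thr — nonsynonymous.
Codon 7: UAU Tyr / UAU Tyr — identical.
Codon 8: AAC Asn / AAC Asn — identical.
Codon 9: GAG Glu / GAA Glu — synonymous.
Synonymous differences: 2.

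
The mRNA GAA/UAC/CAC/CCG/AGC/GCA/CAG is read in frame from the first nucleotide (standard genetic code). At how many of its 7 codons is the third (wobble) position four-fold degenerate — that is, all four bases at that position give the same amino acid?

2

Codon 1 GAA (Glu): third position 2-fold.
Codon 2 UAC (Tyr): third position 2-fold.
Codon 3 CAC (His): third position 2-fold.
Codon 4 CCG (Pro): third position 4-fold.
Codon 5 AGC (Ser): third position 2-fold.
Codon 6 GCA (Ala): third position 4-fold.
Codon 7 CAG (Gln): third position 2-fold.
Four-fold degenerate third positions: 2.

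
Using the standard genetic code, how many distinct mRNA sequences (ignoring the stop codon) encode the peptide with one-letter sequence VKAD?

Val: 4 codons.
Lys: 2 codons.
Ala: 4 codons.
Asp: 2 codons.
4 × 2 × 4 × 2 = 64.

64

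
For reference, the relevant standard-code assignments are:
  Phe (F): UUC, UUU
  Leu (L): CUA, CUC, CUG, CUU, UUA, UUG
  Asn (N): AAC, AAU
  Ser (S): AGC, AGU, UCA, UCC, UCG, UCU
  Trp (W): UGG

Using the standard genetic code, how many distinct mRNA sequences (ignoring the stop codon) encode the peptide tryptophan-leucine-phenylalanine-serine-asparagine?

Trp: 1 codon.
Leu: 6 codons.
Phe: 2 codons.
Ser: 6 codons.
Asn: 2 codons.
1 × 6 × 2 × 6 × 2 = 144.

144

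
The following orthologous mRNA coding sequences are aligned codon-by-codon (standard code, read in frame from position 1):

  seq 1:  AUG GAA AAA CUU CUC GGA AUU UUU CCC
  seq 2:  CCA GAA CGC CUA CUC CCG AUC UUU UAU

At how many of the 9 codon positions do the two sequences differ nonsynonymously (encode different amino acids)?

Codon 1: AUG Met / CCA Pro — nonsynonymous.
Codon 2: GAA Glu / GAA Glu — identical.
Codon 3: AAA Lys / CGC Arg — nonsynonymous.
Codon 4: CUU Leu / CUA Leu — synonymous.
Codon 5: CUC Leu / CUC Leu — identical.
Codon 6: GGA Gly / CCG Pro — nonsynonymous.
Codon 7: AUU Ile / AUC Ile — synonymous.
Codon 8: UUU Phe / UUU Phe — identical.
Codon 9: CCC Pro / UAU Tyr — nonsynonymous.
Nonsynonymous differences: 4.

4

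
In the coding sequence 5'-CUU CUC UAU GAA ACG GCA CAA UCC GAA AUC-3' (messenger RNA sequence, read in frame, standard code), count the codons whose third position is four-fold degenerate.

Codon 1 CUU (Leu): third position 4-fold.
Codon 2 CUC (Leu): third position 4-fold.
Codon 3 UAU (Tyr): third position 2-fold.
Codon 4 GAA (Glu): third position 2-fold.
Codon 5 ACG (Thr): third position 4-fold.
Codon 6 GCA (Ala): third position 4-fold.
Codon 7 CAA (Gln): third position 2-fold.
Codon 8 UCC (Ser): third position 4-fold.
Codon 9 GAA (Glu): third position 2-fold.
Codon 10 AUC (Ile): third position 3-fold.
Four-fold degenerate third positions: 5.

5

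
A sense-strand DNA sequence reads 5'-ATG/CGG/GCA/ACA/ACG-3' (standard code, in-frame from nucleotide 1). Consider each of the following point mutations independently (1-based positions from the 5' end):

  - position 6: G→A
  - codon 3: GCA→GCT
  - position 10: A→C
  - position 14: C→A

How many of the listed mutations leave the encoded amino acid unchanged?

2

Codon 2: CGG (Arg) → CGA (Arg) — synonymous.
Codon 3: GCA (Ala) → GCT (Ala) — synonymous.
Codon 4: ACA (Thr) → CCA (Pro) — missense.
Codon 5: ACG (Thr) → AAG (Lys) — missense.
Synonymous: 2 of 4.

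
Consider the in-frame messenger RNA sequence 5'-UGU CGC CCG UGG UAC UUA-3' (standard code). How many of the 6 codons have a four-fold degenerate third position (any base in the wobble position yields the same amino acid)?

2

Codon 1 UGU (Cys): third position 2-fold.
Codon 2 CGC (Arg): third position 4-fold.
Codon 3 CCG (Pro): third position 4-fold.
Codon 4 UGG (Trp): third position 1-fold.
Codon 5 UAC (Tyr): third position 2-fold.
Codon 6 UUA (Leu): third position 2-fold.
Four-fold degenerate third positions: 2.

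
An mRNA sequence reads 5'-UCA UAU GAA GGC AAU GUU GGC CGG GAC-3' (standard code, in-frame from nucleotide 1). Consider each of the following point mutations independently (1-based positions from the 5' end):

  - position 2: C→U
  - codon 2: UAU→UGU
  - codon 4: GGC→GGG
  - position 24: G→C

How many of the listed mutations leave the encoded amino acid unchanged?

Codon 1: UCA (Ser) → UUA (Leu) — missense.
Codon 2: UAU (Tyr) → UGU (Cys) — missense.
Codon 4: GGC (Gly) → GGG (Gly) — synonymous.
Codon 8: CGG (Arg) → CGC (Arg) — synonymous.
Synonymous: 2 of 4.

2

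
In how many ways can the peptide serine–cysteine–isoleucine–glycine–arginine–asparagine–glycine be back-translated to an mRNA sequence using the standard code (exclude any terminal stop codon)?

Ser: 6 codons.
Cys: 2 codons.
Ile: 3 codons.
Gly: 4 codons.
Arg: 6 codons.
Asn: 2 codons.
Gly: 4 codons.
6 × 2 × 3 × 4 × 6 × 2 × 4 = 6912.

6912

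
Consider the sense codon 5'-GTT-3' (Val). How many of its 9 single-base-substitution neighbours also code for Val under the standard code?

3

Position 1: none → 0 synonymous.
Position 2: none → 0 synonymous.
Position 3: GTC, GTA, GTG → 3 synonymous.
Total: 0 + 0 + 3 = 3.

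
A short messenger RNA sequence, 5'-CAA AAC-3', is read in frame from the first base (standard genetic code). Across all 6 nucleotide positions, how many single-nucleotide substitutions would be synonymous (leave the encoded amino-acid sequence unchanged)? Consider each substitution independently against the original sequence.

Codon 1 (CAA, Gln): 1 synonymous substitution.
Codon 2 (AAC, Asn): 1 synonymous substitution.
Total: 1 + 1 = 2.

2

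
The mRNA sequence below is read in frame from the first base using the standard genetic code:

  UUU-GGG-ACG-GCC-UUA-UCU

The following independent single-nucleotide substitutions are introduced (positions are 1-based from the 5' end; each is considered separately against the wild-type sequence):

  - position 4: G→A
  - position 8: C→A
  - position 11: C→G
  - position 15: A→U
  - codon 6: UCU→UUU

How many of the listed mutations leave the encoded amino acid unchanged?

Codon 2: GGG (Gly) → AGG (Arg) — missense.
Codon 3: ACG (Thr) → AAG (Lys) — missense.
Codon 4: GCC (Ala) → GGC (Gly) — missense.
Codon 5: UUA (Leu) → UUU (Phe) — missense.
Codon 6: UCU (Ser) → UUU (Phe) — missense.
Synonymous: 0 of 5.

0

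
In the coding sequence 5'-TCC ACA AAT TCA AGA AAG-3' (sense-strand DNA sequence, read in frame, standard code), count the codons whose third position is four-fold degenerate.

3

Codon 1 TCC (Ser): third position 4-fold.
Codon 2 ACA (Thr): third position 4-fold.
Codon 3 AAT (Asn): third position 2-fold.
Codon 4 TCA (Ser): third position 4-fold.
Codon 5 AGA (Arg): third position 2-fold.
Codon 6 AAG (Lys): third position 2-fold.
Four-fold degenerate third positions: 3.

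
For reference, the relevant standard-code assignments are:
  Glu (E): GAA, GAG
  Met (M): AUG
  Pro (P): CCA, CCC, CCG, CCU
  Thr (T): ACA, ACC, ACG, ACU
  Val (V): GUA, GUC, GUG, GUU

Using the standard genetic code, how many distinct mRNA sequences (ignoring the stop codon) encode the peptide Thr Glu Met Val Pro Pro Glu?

1024

Thr: 4 codons.
Glu: 2 codons.
Met: 1 codon.
Val: 4 codons.
Pro: 4 codons.
Pro: 4 codons.
Glu: 2 codons.
4 × 2 × 1 × 4 × 4 × 4 × 2 = 1024.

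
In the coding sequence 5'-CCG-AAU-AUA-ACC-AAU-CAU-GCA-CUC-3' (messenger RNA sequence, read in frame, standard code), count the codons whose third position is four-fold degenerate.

Codon 1 CCG (Pro): third position 4-fold.
Codon 2 AAU (Asn): third position 2-fold.
Codon 3 AUA (Ile): third position 3-fold.
Codon 4 ACC (Thr): third position 4-fold.
Codon 5 AAU (Asn): third position 2-fold.
Codon 6 CAU (His): third position 2-fold.
Codon 7 GCA (Ala): third position 4-fold.
Codon 8 CUC (Leu): third position 4-fold.
Four-fold degenerate third positions: 4.

4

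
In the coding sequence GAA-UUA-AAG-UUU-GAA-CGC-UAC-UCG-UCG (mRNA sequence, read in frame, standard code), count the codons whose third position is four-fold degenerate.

Codon 1 GAA (Glu): third position 2-fold.
Codon 2 UUA (Leu): third position 2-fold.
Codon 3 AAG (Lys): third position 2-fold.
Codon 4 UUU (Phe): third position 2-fold.
Codon 5 GAA (Glu): third position 2-fold.
Codon 6 CGC (Arg): third position 4-fold.
Codon 7 UAC (Tyr): third position 2-fold.
Codon 8 UCG (Ser): third position 4-fold.
Codon 9 UCG (Ser): third position 4-fold.
Four-fold degenerate third positions: 3.

3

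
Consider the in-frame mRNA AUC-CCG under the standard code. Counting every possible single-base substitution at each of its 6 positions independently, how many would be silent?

Codon 1 (AUC, Ile): 2 synonymous substitutions.
Codon 2 (CCG, Pro): 3 synonymous substitutions.
Total: 2 + 3 = 5.

5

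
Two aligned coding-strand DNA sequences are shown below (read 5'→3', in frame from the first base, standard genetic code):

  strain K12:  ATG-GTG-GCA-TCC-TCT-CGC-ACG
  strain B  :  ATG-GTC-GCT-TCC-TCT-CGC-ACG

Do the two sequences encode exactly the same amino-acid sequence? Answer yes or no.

yes

Codon 1: ATG Met / ATG Met — identical.
Codon 2: GTG Val / GTC Val — synonymous.
Codon 3: GCA Ala / GCT Ala — synonymous.
Codon 4: TCC Ser / TCC Ser — identical.
Codon 5: TCT Ser / TCT Ser — identical.
Codon 6: CGC Arg / CGC Arg — identical.
Codon 7: ACG Thr / ACG Thr — identical.
Nonsynonymous differences: 0 → same protein.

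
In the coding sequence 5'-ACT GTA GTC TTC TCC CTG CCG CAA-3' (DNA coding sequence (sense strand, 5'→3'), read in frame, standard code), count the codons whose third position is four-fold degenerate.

Codon 1 ACT (Thr): third position 4-fold.
Codon 2 GTA (Val): third position 4-fold.
Codon 3 GTC (Val): third position 4-fold.
Codon 4 TTC (Phe): third position 2-fold.
Codon 5 TCC (Ser): third position 4-fold.
Codon 6 CTG (Leu): third position 4-fold.
Codon 7 CCG (Pro): third position 4-fold.
Codon 8 CAA (Gln): third position 2-fold.
Four-fold degenerate third positions: 6.

6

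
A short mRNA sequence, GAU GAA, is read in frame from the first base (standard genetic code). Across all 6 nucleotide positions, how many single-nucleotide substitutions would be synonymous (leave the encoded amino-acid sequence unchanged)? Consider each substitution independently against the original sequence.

Codon 1 (GAU, Asp): 1 synonymous substitution.
Codon 2 (GAA, Glu): 1 synonymous substitution.
Total: 1 + 1 = 2.

2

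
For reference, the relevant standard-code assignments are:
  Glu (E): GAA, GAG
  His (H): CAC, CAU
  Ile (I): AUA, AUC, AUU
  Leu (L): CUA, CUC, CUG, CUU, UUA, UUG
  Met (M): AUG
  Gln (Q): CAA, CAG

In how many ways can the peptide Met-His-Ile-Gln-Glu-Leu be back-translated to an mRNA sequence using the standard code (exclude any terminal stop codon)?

144

Met: 1 codon.
His: 2 codons.
Ile: 3 codons.
Gln: 2 codons.
Glu: 2 codons.
Leu: 6 codons.
1 × 2 × 3 × 2 × 2 × 6 = 144.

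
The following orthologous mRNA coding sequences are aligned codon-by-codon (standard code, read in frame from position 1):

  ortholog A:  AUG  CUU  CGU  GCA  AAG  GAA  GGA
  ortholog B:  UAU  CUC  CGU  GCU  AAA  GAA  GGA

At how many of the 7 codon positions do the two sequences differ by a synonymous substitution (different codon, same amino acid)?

Codon 1: AUG Met / UAU Tyr — nonsynonymous.
Codon 2: CUU Leu / CUC Leu — synonymous.
Codon 3: CGU Arg / CGU Arg — identical.
Codon 4: GCA Ala / GCU Ala — synonymous.
Codon 5: AAG Lys / AAA Lys — synonymous.
Codon 6: GAA Glu / GAA Glu — identical.
Codon 7: GGA Gly / GGA Gly — identical.
Synonymous differences: 3.

3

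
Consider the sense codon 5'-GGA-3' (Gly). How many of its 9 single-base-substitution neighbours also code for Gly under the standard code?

3

Position 1: none → 0 synonymous.
Position 2: none → 0 synonymous.
Position 3: GGT, GGC, GGG → 3 synonymous.
Total: 0 + 0 + 3 = 3.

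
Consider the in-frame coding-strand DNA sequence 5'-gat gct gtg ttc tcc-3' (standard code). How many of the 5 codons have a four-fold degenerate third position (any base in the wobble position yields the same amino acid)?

3

Codon 1 GAT (Asp): third position 2-fold.
Codon 2 GCT (Ala): third position 4-fold.
Codon 3 GTG (Val): third position 4-fold.
Codon 4 TTC (Phe): third position 2-fold.
Codon 5 TCC (Ser): third position 4-fold.
Four-fold degenerate third positions: 3.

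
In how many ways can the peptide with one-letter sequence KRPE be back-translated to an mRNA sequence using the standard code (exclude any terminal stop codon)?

Lys: 2 codons.
Arg: 6 codons.
Pro: 4 codons.
Glu: 2 codons.
2 × 6 × 4 × 2 = 96.

96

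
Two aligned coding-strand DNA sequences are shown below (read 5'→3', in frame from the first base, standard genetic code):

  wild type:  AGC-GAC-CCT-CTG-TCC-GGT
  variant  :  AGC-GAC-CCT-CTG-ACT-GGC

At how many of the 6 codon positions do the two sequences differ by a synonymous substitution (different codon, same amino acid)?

Codon 1: AGC Ser / AGC Ser — identical.
Codon 2: GAC Asp / GAC Asp — identical.
Codon 3: CCT Pro / CCT Pro — identical.
Codon 4: CTG Leu / CTG Leu — identical.
Codon 5: TCC Ser / ACT Thr — nonsynonymous.
Codon 6: GGT Gly / GGC Gly — synonymous.
Synonymous differences: 1.

1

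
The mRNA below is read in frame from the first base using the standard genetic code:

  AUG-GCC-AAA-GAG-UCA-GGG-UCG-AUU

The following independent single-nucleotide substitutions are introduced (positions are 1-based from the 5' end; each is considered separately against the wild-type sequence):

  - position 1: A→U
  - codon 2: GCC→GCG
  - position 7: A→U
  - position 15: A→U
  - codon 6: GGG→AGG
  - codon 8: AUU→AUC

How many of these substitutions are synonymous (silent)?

3

Codon 1: AUG (Met) → UUG (Leu) — missense.
Codon 2: GCC (Ala) → GCG (Ala) — synonymous.
Codon 3: AAA (Lys) → UAA (Stop) — nonsense.
Codon 5: UCA (Ser) → UCU (Ser) — synonymous.
Codon 6: GGG (Gly) → AGG (Arg) — missense.
Codon 8: AUU (Ile) → AUC (Ile) — synonymous.
Synonymous: 3 of 6.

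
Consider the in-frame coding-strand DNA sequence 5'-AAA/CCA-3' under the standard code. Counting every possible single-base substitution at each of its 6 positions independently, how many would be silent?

Codon 1 (AAA, Lys): 1 synonymous substitution.
Codon 2 (CCA, Pro): 3 synonymous substitutions.
Total: 1 + 3 = 4.

4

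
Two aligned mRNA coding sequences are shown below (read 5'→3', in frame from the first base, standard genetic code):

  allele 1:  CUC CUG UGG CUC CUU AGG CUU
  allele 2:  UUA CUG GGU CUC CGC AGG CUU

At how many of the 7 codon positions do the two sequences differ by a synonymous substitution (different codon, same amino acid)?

1

Codon 1: CUC Leu / UUA Leu — synonymous.
Codon 2: CUG Leu / CUG Leu — identical.
Codon 3: UGG Trp / GGU Gly — nonsynonymous.
Codon 4: CUC Leu / CUC Leu — identical.
Codon 5: CUU Leu / CGC Arg — nonsynonymous.
Codon 6: AGG Arg / AGG Arg — identical.
Codon 7: CUU Leu / CUU Leu — identical.
Synonymous differences: 1.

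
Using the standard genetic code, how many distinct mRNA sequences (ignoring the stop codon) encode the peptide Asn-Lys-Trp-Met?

Asn: 2 codons.
Lys: 2 codons.
Trp: 1 codon.
Met: 1 codon.
2 × 2 × 1 × 1 = 4.

4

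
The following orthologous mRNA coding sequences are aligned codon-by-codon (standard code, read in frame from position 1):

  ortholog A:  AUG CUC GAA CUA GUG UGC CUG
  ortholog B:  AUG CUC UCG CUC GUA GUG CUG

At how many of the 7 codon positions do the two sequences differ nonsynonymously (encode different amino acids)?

2

Codon 1: AUG Met / AUG Met — identical.
Codon 2: CUC Leu / CUC Leu — identical.
Codon 3: GAA Glu / UCG Ser — nonsynonymous.
Codon 4: CUA Leu / CUC Leu — synonymous.
Codon 5: GUG Val / GUA Val — synonymous.
Codon 6: UGC Cys / GUG Val — nonsynonymous.
Codon 7: CUG Leu / CUG Leu — identical.
Nonsynonymous differences: 2.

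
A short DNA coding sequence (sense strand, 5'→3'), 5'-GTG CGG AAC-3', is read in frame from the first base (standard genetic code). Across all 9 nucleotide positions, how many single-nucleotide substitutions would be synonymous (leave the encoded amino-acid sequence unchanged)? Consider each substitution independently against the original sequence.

Codon 1 (GTG, Val): 3 synonymous substitutions.
Codon 2 (CGG, Arg): 4 synonymous substitutions.
Codon 3 (AAC, Asn): 1 synonymous substitution.
Total: 3 + 4 + 1 = 8.

8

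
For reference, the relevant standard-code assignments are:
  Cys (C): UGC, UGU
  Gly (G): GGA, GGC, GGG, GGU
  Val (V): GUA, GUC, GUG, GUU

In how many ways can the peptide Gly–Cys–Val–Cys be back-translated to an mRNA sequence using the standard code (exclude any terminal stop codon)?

Gly: 4 codons.
Cys: 2 codons.
Val: 4 codons.
Cys: 2 codons.
4 × 2 × 4 × 2 = 64.

64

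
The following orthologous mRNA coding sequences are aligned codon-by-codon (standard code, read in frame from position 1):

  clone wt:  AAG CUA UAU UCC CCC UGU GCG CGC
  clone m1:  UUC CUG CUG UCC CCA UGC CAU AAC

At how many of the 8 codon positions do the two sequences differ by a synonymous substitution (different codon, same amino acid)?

3

Codon 1: AAG Lys / UUC Phe — nonsynonymous.
Codon 2: CUA Leu / CUG Leu — synonymous.
Codon 3: UAU Tyr / CUG Leu — nonsynonymous.
Codon 4: UCC Ser / UCC Ser — identical.
Codon 5: CCC Pro / CCA Pro — synonymous.
Codon 6: UGU Cys / UGC Cys — synonymous.
Codon 7: GCG Ala / CAU His — nonsynonymous.
Codon 8: CGC Arg / AAC Asn — nonsynonymous.
Synonymous differences: 3.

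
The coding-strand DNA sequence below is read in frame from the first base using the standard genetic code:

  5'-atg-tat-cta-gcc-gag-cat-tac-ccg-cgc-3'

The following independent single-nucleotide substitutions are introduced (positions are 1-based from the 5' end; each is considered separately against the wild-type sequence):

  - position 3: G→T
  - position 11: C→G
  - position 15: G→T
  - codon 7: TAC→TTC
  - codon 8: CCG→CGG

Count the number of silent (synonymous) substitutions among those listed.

0

Codon 1: ATG (Met) → ATT (Ile) — missense.
Codon 4: GCC (Ala) → GGC (Gly) — missense.
Codon 5: GAG (Glu) → GAT (Asp) — missense.
Codon 7: TAC (Tyr) → TTC (Phe) — missense.
Codon 8: CCG (Pro) → CGG (Arg) — missense.
Synonymous: 0 of 5.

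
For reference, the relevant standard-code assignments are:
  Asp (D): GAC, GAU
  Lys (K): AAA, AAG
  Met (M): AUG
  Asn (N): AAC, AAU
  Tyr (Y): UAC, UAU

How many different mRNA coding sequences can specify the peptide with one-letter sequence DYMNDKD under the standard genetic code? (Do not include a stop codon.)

Asp: 2 codons.
Tyr: 2 codons.
Met: 1 codon.
Asn: 2 codons.
Asp: 2 codons.
Lys: 2 codons.
Asp: 2 codons.
2 × 2 × 1 × 2 × 2 × 2 × 2 = 64.

64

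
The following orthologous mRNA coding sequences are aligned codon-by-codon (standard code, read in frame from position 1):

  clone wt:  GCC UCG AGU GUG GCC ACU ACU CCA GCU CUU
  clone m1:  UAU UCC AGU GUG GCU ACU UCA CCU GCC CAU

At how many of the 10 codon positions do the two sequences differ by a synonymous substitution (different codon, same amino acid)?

Codon 1: GCC Ala / UAU Tyr — nonsynonymous.
Codon 2: UCG Ser / UCC Ser — synonymous.
Codon 3: AGU Ser / AGU Ser — identical.
Codon 4: GUG Val / GUG Val — identical.
Codon 5: GCC Ala / GCU Ala — synonymous.
Codon 6: ACU Thr / ACU Thr — identical.
Codon 7: ACU Thr / UCA Ser — nonsynonymous.
Codon 8: CCA Pro / CCU Pro — synonymous.
Codon 9: GCU Ala / GCC Ala — synonymous.
Codon 10: CUU Leu / CAU His — nonsynonymous.
Synonymous differences: 4.

4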